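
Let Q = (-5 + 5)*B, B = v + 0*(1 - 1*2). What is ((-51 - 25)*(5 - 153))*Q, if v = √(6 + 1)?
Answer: 0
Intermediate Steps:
v = √7 ≈ 2.6458
B = √7 (B = √7 + 0*(1 - 1*2) = √7 + 0*(1 - 2) = √7 + 0*(-1) = √7 + 0 = √7 ≈ 2.6458)
Q = 0 (Q = (-5 + 5)*√7 = 0*√7 = 0)
((-51 - 25)*(5 - 153))*Q = ((-51 - 25)*(5 - 153))*0 = -76*(-148)*0 = 11248*0 = 0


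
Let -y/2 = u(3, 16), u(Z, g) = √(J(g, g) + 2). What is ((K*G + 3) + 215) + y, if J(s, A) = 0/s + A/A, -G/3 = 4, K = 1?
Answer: 206 - 2*√3 ≈ 202.54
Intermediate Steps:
G = -12 (G = -3*4 = -12)
J(s, A) = 1 (J(s, A) = 0 + 1 = 1)
u(Z, g) = √3 (u(Z, g) = √(1 + 2) = √3)
y = -2*√3 ≈ -3.4641
((K*G + 3) + 215) + y = ((1*(-12) + 3) + 215) - 2*√3 = ((-12 + 3) + 215) - 2*√3 = (-9 + 215) - 2*√3 = 206 - 2*√3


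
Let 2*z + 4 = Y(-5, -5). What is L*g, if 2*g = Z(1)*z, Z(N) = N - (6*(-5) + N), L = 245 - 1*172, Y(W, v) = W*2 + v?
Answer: -20805/2 ≈ -10403.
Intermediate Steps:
Y(W, v) = v + 2*W (Y(W, v) = 2*W + v = v + 2*W)
z = -19/2 (z = -2 + (-5 + 2*(-5))/2 = -2 + (-5 - 10)/2 = -2 + (½)*(-15) = -2 - 15/2 = -19/2 ≈ -9.5000)
L = 73 (L = 245 - 172 = 73)
Z(N) = 30 (Z(N) = N - (-30 + N) = N + (30 - N) = 30)
g = -285/2 (g = (30*(-19/2))/2 = (½)*(-285) = -285/2 ≈ -142.50)
L*g = 73*(-285/2) = -20805/2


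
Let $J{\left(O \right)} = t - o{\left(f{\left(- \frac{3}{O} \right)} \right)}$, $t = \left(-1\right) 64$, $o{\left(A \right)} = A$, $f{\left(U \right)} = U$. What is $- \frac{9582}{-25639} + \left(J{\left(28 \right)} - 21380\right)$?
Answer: $- \frac{15394130835}{717892} \approx -21444.0$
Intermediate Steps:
$t = -64$
$J{\left(O \right)} = -64 + \frac{3}{O}$ ($J{\left(O \right)} = -64 - - \frac{3}{O} = -64 + \frac{3}{O}$)
$- \frac{9582}{-25639} + \left(J{\left(28 \right)} - 21380\right) = - \frac{9582}{-25639} - \left(21444 - \frac{3}{28}\right) = \left(-9582\right) \left(- \frac{1}{25639}\right) + \left(\left(-64 + 3 \cdot \frac{1}{28}\right) - 21380\right) = \frac{9582}{25639} + \left(\left(-64 + \frac{3}{28}\right) - 21380\right) = \frac{9582}{25639} - \frac{600429}{28} = - \frac{15394130835}{717892}$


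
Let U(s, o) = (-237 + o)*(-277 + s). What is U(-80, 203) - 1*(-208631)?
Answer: 220769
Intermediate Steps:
U(s, o) = (-277 + s)*(-237 + o)
U(-80, 203) - 1*(-208631) = (65649 - 277*203 - 237*(-80) + 203*(-80)) - 1*(-208631) = (65649 - 56231 + 18960 - 16240) + 208631 = 12138 + 208631 = 220769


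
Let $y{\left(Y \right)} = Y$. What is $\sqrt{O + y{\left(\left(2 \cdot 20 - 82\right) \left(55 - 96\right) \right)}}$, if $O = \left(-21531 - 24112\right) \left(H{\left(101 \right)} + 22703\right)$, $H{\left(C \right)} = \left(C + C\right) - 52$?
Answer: $i \sqrt{1043077757} \approx 32297.0 i$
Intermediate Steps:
$H{\left(C \right)} = -52 + 2 C$ ($H{\left(C \right)} = 2 C - 52 = -52 + 2 C$)
$O = -1043079479$ ($O = \left(-21531 - 24112\right) \left(\left(-52 + 2 \cdot 101\right) + 22703\right) = - 45643 \left(\left(-52 + 202\right) + 22703\right) = - 45643 \left(150 + 22703\right) = \left(-45643\right) 22853 = -1043079479$)
$\sqrt{O + y{\left(\left(2 \cdot 20 - 82\right) \left(55 - 96\right) \right)}} = \sqrt{-1043079479 + \left(2 \cdot 20 - 82\right) \left(55 - 96\right)} = \sqrt{-1043079479 + \left(40 - 82\right) \left(-41\right)} = \sqrt{-1043079479 - -1722} = \sqrt{-1043079479 + 1722} = \sqrt{-1043077757} = i \sqrt{1043077757}$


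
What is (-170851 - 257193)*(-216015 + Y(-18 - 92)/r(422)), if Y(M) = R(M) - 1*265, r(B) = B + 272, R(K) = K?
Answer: 32085062115270/347 ≈ 9.2464e+10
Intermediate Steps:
r(B) = 272 + B
Y(M) = -265 + M (Y(M) = M - 1*265 = M - 265 = -265 + M)
(-170851 - 257193)*(-216015 + Y(-18 - 92)/r(422)) = (-170851 - 257193)*(-216015 + (-265 + (-18 - 92))/(272 + 422)) = -428044*(-216015 + (-265 - 110)/694) = -428044*(-216015 - 375*1/694) = -428044*(-216015 - 375/694) = -428044*(-149914785/694) = 32085062115270/347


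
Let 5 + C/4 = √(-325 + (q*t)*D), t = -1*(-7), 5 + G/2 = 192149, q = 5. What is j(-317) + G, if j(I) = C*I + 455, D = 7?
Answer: 391083 - 5072*I*√5 ≈ 3.9108e+5 - 11341.0*I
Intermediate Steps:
G = 384288 (G = -10 + 2*192149 = -10 + 384298 = 384288)
t = 7
C = -20 + 16*I*√5 (C = -20 + 4*√(-325 + (5*7)*7) = -20 + 4*√(-325 + 35*7) = -20 + 4*√(-325 + 245) = -20 + 4*√(-80) = -20 + 4*(4*I*√5) = -20 + 16*I*√5 ≈ -20.0 + 35.777*I)
j(I) = 455 + I*(-20 + 16*I*√5) (j(I) = (-20 + 16*I*√5)*I + 455 = I*(-20 + 16*I*√5) + 455 = 455 + I*(-20 + 16*I*√5))
j(-317) + G = (455 - 4*(-317)*(5 - 4*I*√5)) + 384288 = (455 + (6340 - 5072*I*√5)) + 384288 = (6795 - 5072*I*√5) + 384288 = 391083 - 5072*I*√5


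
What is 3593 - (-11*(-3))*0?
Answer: 3593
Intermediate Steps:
3593 - (-11*(-3))*0 = 3593 - 33*0 = 3593 - 1*0 = 3593 + 0 = 3593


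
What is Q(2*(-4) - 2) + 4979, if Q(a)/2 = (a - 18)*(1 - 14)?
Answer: 5707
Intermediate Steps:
Q(a) = 468 - 26*a (Q(a) = 2*((a - 18)*(1 - 14)) = 2*((-18 + a)*(-13)) = 2*(234 - 13*a) = 468 - 26*a)
Q(2*(-4) - 2) + 4979 = (468 - 26*(2*(-4) - 2)) + 4979 = (468 - 26*(-8 - 2)) + 4979 = (468 - 26*(-10)) + 4979 = (468 + 260) + 4979 = 728 + 4979 = 5707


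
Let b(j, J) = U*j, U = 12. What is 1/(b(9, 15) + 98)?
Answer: 1/206 ≈ 0.0048544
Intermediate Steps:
b(j, J) = 12*j
1/(b(9, 15) + 98) = 1/(12*9 + 98) = 1/(108 + 98) = 1/206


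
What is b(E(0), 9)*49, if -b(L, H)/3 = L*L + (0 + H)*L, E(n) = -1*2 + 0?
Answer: 2058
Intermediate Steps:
E(n) = -2 (E(n) = -2 + 0 = -2)
b(L, H) = -3*L**2 - 3*H*L (b(L, H) = -3*(L*L + (0 + H)*L) = -3*(L**2 + H*L) = -3*L**2 - 3*H*L)
b(E(0), 9)*49 = -3*(-2)*(9 - 2)*49 = -3*(-2)*7*49 = 42*49 = 2058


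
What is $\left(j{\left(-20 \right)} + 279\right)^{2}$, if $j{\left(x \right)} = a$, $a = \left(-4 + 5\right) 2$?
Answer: $78961$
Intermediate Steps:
$a = 2$ ($a = 1 \cdot 2 = 2$)
$j{\left(x \right)} = 2$
$\left(j{\left(-20 \right)} + 279\right)^{2} = \left(2 + 279\right)^{2} = 281^{2} = 78961$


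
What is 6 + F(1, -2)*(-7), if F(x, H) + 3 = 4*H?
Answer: 83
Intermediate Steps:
F(x, H) = -3 + 4*H
6 + F(1, -2)*(-7) = 6 + (-3 + 4*(-2))*(-7) = 6 + (-3 - 8)*(-7) = 6 - 11*(-7) = 6 + 77 = 83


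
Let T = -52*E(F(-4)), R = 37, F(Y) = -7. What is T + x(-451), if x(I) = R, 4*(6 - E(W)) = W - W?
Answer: -275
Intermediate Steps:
E(W) = 6 (E(W) = 6 - (W - W)/4 = 6 - ¼*0 = 6 + 0 = 6)
x(I) = 37
T = -312 (T = -52*6 = -312)
T + x(-451) = -312 + 37 = -275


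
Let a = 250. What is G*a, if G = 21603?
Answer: 5400750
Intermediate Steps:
G*a = 21603*250 = 5400750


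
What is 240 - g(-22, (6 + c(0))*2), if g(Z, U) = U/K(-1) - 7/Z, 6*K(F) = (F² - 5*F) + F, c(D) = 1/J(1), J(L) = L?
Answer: 24517/110 ≈ 222.88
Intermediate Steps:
c(D) = 1 (c(D) = 1/1 = 1)
K(F) = -2*F/3 + F²/6 (K(F) = ((F² - 5*F) + F)/6 = (F² - 4*F)/6 = -2*F/3 + F²/6)
g(Z, U) = -7/Z + 6*U/5 (g(Z, U) = U/(((⅙)*(-1)*(-4 - 1))) - 7/Z = U/(((⅙)*(-1)*(-5))) - 7/Z = U/(⅚) - 7/Z = U*(6/5) - 7/Z = 6*U/5 - 7/Z = -7/Z + 6*U/5)
240 - g(-22, (6 + c(0))*2) = 240 - (-7/(-22) + 6*((6 + 1)*2)/5) = 240 - (-7*(-1/22) + 6*(7*2)/5) = 240 - (7/22 + (6/5)*14) = 240 - (7/22 + 84/5) = 240 - 1*1883/110 = 240 - 1883/110 = 24517/110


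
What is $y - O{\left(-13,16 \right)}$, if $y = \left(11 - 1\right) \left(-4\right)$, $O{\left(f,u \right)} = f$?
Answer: $-27$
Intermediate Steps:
$y = -40$ ($y = 10 \left(-4\right) = -40$)
$y - O{\left(-13,16 \right)} = -40 - -13 = -40 + 13 = -27$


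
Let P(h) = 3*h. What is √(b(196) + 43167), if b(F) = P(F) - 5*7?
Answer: 2*√10930 ≈ 209.09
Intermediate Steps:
b(F) = -35 + 3*F (b(F) = 3*F - 5*7 = 3*F - 35 = -35 + 3*F)
√(b(196) + 43167) = √((-35 + 3*196) + 43167) = √((-35 + 588) + 43167) = √(553 + 43167) = √43720 = 2*√10930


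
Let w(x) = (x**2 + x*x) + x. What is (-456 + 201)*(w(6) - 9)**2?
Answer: -1214055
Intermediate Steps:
w(x) = x + 2*x**2 (w(x) = (x**2 + x**2) + x = 2*x**2 + x = x + 2*x**2)
(-456 + 201)*(w(6) - 9)**2 = (-456 + 201)*(6*(1 + 2*6) - 9)**2 = -255*(6*(1 + 12) - 9)**2 = -255*(6*13 - 9)**2 = -255*(78 - 9)**2 = -255*69**2 = -255*4761 = -1214055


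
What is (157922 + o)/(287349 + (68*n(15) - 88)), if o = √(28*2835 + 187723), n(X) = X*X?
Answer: 157922/302561 + √267103/302561 ≈ 0.52366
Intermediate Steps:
n(X) = X²
o = √267103 (o = √(79380 + 187723) = √267103 ≈ 516.82)
(157922 + o)/(287349 + (68*n(15) - 88)) = (157922 + √267103)/(287349 + (68*15² - 88)) = (157922 + √267103)/(287349 + (68*225 - 88)) = (157922 + √267103)/(287349 + (15300 - 88)) = (157922 + √267103)/(287349 + 15212) = (157922 + √267103)/302561 = (157922 + √267103)*(1/302561) = 157922/302561 + √267103/302561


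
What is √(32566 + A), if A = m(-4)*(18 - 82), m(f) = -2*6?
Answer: √33334 ≈ 182.58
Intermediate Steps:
m(f) = -12
A = 768 (A = -12*(18 - 82) = -12*(-64) = 768)
√(32566 + A) = √(32566 + 768) = √33334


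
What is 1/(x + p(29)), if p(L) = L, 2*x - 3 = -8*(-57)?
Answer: 2/517 ≈ 0.0038685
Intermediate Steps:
x = 459/2 (x = 3/2 + (-8*(-57))/2 = 3/2 + (½)*456 = 3/2 + 228 = 459/2 ≈ 229.50)
1/(x + p(29)) = 1/(459/2 + 29) = 1/(517/2) = 2/517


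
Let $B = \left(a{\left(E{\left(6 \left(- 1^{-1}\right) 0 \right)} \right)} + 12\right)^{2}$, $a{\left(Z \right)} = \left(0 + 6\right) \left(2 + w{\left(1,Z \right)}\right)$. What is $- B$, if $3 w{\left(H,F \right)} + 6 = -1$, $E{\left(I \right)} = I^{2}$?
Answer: $-100$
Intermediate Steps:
$w{\left(H,F \right)} = - \frac{7}{3}$ ($w{\left(H,F \right)} = -2 + \frac{1}{3} \left(-1\right) = -2 - \frac{1}{3} = - \frac{7}{3}$)
$a{\left(Z \right)} = -2$ ($a{\left(Z \right)} = \left(0 + 6\right) \left(2 - \frac{7}{3}\right) = 6 \left(- \frac{1}{3}\right) = -2$)
$B = 100$ ($B = \left(-2 + 12\right)^{2} = 10^{2} = 100$)
$- B = \left(-1\right) 100 = -100$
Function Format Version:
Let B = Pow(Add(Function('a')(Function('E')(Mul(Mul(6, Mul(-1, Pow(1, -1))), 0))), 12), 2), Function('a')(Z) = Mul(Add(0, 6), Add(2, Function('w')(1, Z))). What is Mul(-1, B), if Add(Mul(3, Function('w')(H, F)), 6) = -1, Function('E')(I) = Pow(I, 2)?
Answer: -100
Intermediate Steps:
Function('w')(H, F) = Rational(-7, 3) (Function('w')(H, F) = Add(-2, Mul(Rational(1, 3), -1)) = Add(-2, Rational(-1, 3)) = Rational(-7, 3))
Function('a')(Z) = -2 (Function('a')(Z) = Mul(Add(0, 6), Add(2, Rational(-7, 3))) = Mul(6, Rational(-1, 3)) = -2)
B = 100 (B = Pow(Add(-2, 12), 2) = Pow(10, 2) = 100)
Mul(-1, B) = Mul(-1, 100) = -100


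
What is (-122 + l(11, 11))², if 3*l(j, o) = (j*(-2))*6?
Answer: 27556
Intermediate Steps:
l(j, o) = -4*j (l(j, o) = ((j*(-2))*6)/3 = (-2*j*6)/3 = (-12*j)/3 = -4*j)
(-122 + l(11, 11))² = (-122 - 4*11)² = (-122 - 44)² = (-166)² = 27556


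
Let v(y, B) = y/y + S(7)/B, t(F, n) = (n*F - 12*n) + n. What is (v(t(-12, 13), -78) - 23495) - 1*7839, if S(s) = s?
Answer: -2443981/78 ≈ -31333.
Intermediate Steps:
t(F, n) = -11*n + F*n (t(F, n) = (F*n - 12*n) + n = (-12*n + F*n) + n = -11*n + F*n)
v(y, B) = 1 + 7/B (v(y, B) = y/y + 7/B = 1 + 7/B)
(v(t(-12, 13), -78) - 23495) - 1*7839 = ((7 - 78)/(-78) - 23495) - 1*7839 = (-1/78*(-71) - 23495) - 7839 = (71/78 - 23495) - 7839 = -1832539/78 - 7839 = -2443981/78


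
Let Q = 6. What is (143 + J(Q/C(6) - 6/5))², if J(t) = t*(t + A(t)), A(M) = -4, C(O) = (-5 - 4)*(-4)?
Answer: 17790491161/810000 ≈ 21964.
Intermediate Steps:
C(O) = 36 (C(O) = -9*(-4) = 36)
J(t) = t*(-4 + t) (J(t) = t*(t - 4) = t*(-4 + t))
(143 + J(Q/C(6) - 6/5))² = (143 + (6/36 - 6/5)*(-4 + (6/36 - 6/5)))² = (143 + (6*(1/36) - 6*⅕)*(-4 + (6*(1/36) - 6*⅕)))² = (143 + (⅙ - 6/5)*(-4 + (⅙ - 6/5)))² = (143 - 31*(-4 - 31/30)/30)² = (143 - 31/30*(-151/30))² = (143 + 4681/900)² = (133381/900)² = 17790491161/810000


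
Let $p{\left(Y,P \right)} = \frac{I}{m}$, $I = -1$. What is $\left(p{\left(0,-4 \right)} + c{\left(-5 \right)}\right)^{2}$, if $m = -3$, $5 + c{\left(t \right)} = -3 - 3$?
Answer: $\frac{1024}{9} \approx 113.78$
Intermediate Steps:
$c{\left(t \right)} = -11$ ($c{\left(t \right)} = -5 - 6 = -11$)
$p{\left(Y,P \right)} = \frac{1}{3}$ ($p{\left(Y,P \right)} = - \frac{1}{-3} = \left(-1\right) \left(- \frac{1}{3}\right) = \frac{1}{3}$)
$\left(p{\left(0,-4 \right)} + c{\left(-5 \right)}\right)^{2} = \left(\frac{1}{3} - 11\right)^{2} = \left(- \frac{32}{3}\right)^{2} = \frac{1024}{9}$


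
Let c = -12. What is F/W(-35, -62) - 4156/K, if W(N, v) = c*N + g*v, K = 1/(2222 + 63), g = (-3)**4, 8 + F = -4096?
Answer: -7283784136/767 ≈ -9.4965e+6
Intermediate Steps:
F = -4104 (F = -8 - 4096 = -4104)
g = 81
K = 1/2285 ≈ 0.00043764
W(N, v) = -12*N + 81*v
F/W(-35, -62) - 4156/K = -4104/(-12*(-35) + 81*(-62)) - 4156/1/2285 = -4104/(420 - 5022) - 4156*2285 = -4104/(-4602) - 9496460 = -4104*(-1/4602) - 9496460 = 684/767 - 9496460 = -7283784136/767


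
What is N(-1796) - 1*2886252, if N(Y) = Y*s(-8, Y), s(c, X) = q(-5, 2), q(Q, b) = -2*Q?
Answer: -2904212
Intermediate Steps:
s(c, X) = 10 (s(c, X) = -2*(-5) = 10)
N(Y) = 10*Y (N(Y) = Y*10 = 10*Y)
N(-1796) - 1*2886252 = 10*(-1796) - 1*2886252 = -17960 - 2886252 = -2904212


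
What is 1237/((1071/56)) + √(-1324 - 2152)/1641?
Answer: 9896/153 + 2*I*√869/1641 ≈ 64.68 + 0.035928*I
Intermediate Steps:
1237/((1071/56)) + √(-1324 - 2152)/1641 = 1237/((1071*(1/56))) + √(-3476)*(1/1641) = 1237/(153/8) + (2*I*√869)*(1/1641) = 1237*(8/153) + 2*I*√869/1641 = 9896/153 + 2*I*√869/1641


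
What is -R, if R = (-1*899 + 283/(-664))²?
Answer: -356670533961/440896 ≈ -8.0897e+5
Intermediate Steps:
R = 356670533961/440896 (R = (-899 + 283*(-1/664))² = (-899 - 283/664)² = (-597219/664)² = 356670533961/440896 ≈ 8.0897e+5)
-R = -1*356670533961/440896 = -356670533961/440896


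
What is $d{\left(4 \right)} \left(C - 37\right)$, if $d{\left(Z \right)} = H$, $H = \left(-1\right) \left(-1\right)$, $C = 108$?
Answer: $71$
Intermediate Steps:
$H = 1$
$d{\left(Z \right)} = 1$
$d{\left(4 \right)} \left(C - 37\right) = 1 \left(108 - 37\right) = 1 \cdot 71 = 71$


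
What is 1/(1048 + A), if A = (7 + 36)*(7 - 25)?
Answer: 1/274 ≈ 0.0036496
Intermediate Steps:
A = -774 (A = 43*(-18) = -774)
1/(1048 + A) = 1/(1048 - 774) = 1/274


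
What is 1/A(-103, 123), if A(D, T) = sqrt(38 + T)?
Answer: sqrt(161)/161 ≈ 0.078811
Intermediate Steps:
1/A(-103, 123) = 1/(sqrt(38 + 123)) = 1/(sqrt(161)) = sqrt(161)/161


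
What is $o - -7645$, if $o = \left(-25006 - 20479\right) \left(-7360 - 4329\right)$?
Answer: $531681810$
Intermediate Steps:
$o = 531674165$ ($o = \left(-45485\right) \left(-11689\right) = 531674165$)
$o - -7645 = 531674165 - -7645 = 531674165 + \left(-1160 + 8805\right) = 531674165 + 7645 = 531681810$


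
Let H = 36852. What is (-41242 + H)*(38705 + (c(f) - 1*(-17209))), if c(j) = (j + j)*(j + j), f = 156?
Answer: -672802620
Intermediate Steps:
c(j) = 4*j**2 (c(j) = (2*j)*(2*j) = 4*j**2)
(-41242 + H)*(38705 + (c(f) - 1*(-17209))) = (-41242 + 36852)*(38705 + (4*156**2 - 1*(-17209))) = -4390*(38705 + (4*24336 + 17209)) = -4390*(38705 + (97344 + 17209)) = -4390*(38705 + 114553) = -4390*153258 = -672802620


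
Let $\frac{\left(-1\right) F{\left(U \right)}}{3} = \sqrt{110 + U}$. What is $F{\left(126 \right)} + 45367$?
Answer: $45367 - 6 \sqrt{59} \approx 45321.0$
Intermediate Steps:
$F{\left(U \right)} = - 3 \sqrt{110 + U}$
$F{\left(126 \right)} + 45367 = - 3 \sqrt{110 + 126} + 45367 = - 3 \sqrt{236} + 45367 = - 3 \cdot 2 \sqrt{59} + 45367 = - 6 \sqrt{59} + 45367 = 45367 - 6 \sqrt{59}$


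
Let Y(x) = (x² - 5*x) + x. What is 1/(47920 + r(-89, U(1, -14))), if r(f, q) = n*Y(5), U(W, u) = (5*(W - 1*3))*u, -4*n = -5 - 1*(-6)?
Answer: 4/191675 ≈ 2.0869e-5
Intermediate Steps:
n = -¼ (n = -(-5 - 1*(-6))/4 = -(-5 + 6)/4 = -¼*1 = -¼ ≈ -0.25000)
Y(x) = x² - 4*x
U(W, u) = u*(-15 + 5*W) (U(W, u) = (5*(W - 3))*u = (5*(-3 + W))*u = (-15 + 5*W)*u = u*(-15 + 5*W))
r(f, q) = -5/4 (r(f, q) = -5*(-4 + 5)/4 = -5/4)
1/(47920 + r(-89, U(1, -14))) = 1/(47920 - 5/4) = 1/(191675/4) = 4/191675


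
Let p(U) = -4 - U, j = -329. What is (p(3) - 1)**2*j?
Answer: -21056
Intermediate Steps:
(p(3) - 1)**2*j = ((-4 - 1*3) - 1)**2*(-329) = ((-4 - 3) - 1)**2*(-329) = (-7 - 1)**2*(-329) = (-8)**2*(-329) = 64*(-329) = -21056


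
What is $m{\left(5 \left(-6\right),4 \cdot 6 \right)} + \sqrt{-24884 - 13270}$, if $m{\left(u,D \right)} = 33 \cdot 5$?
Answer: $165 + i \sqrt{38154} \approx 165.0 + 195.33 i$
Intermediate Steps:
$m{\left(u,D \right)} = 165$
$m{\left(5 \left(-6\right),4 \cdot 6 \right)} + \sqrt{-24884 - 13270} = 165 + \sqrt{-24884 - 13270} = 165 + \sqrt{-38154} = 165 + i \sqrt{38154}$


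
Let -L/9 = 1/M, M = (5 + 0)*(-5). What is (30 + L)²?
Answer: 576081/625 ≈ 921.73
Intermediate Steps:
M = -25 (M = 5*(-5) = -25)
L = 9/25 (L = -9/(-25) = -9*(-1/25) = 9/25 ≈ 0.36000)
(30 + L)² = (30 + 9/25)² = (759/25)² = 576081/625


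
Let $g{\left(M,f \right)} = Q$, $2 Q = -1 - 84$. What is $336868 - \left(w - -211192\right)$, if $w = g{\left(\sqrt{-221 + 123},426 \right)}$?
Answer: $\frac{251437}{2} \approx 1.2572 \cdot 10^{5}$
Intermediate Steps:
$Q = - \frac{85}{2}$ ($Q = \frac{-1 - 84}{2} = \frac{1}{2} \left(-85\right) = - \frac{85}{2} \approx -42.5$)
$g{\left(M,f \right)} = - \frac{85}{2}$
$w = - \frac{85}{2} \approx -42.5$
$336868 - \left(w - -211192\right) = 336868 - \left(- \frac{85}{2} - -211192\right) = 336868 - \left(- \frac{85}{2} + 211192\right) = 336868 - \frac{422299}{2} = \frac{251437}{2}$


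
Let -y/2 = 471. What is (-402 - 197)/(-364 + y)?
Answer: 599/1306 ≈ 0.45865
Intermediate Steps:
y = -942 (y = -2*471 = -942)
(-402 - 197)/(-364 + y) = (-402 - 197)/(-364 - 942) = -599/(-1306) = -599*(-1/1306) = 599/1306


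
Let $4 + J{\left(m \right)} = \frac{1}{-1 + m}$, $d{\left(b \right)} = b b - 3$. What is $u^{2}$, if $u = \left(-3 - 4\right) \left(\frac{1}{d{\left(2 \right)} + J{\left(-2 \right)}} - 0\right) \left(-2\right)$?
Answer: $\frac{441}{25} \approx 17.64$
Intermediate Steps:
$d{\left(b \right)} = -3 + b^{2}$ ($d{\left(b \right)} = b^{2} - 3 = -3 + b^{2}$)
$J{\left(m \right)} = -4 + \frac{1}{-1 + m}$
$u = - \frac{21}{5}$ ($u = \left(-3 - 4\right) \left(\frac{1}{\left(-3 + 2^{2}\right) + \frac{5 - -8}{-1 - 2}} - 0\right) \left(-2\right) = - 7 \left(\frac{1}{\left(-3 + 4\right) + \frac{5 + 8}{-3}} + 0\right) \left(-2\right) = - 7 \left(\frac{1}{1 - \frac{13}{3}} + 0\right) \left(-2\right) = - 7 \left(\frac{1}{- \frac{10}{3}} + 0\right) \left(-2\right) = - 7 \left(- \frac{3}{10} + 0\right) \left(-2\right) = \left(-7\right) \left(- \frac{3}{10}\right) \left(-2\right) = \frac{21}{10} \left(-2\right) = - \frac{21}{5} \approx -4.2$)
$u^{2} = \left(- \frac{21}{5}\right)^{2} = \frac{441}{25}$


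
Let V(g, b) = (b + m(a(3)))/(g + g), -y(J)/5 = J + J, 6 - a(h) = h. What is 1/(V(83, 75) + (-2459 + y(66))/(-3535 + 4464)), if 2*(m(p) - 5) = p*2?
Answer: -1858/5309 ≈ -0.34997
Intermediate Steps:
a(h) = 6 - h
m(p) = 5 + p (m(p) = 5 + (p*2)/2 = 5 + (2*p)/2 = 5 + p)
y(J) = -10*J (y(J) = -5*(J + J) = -10*J)
V(g, b) = (8 + b)/(2*g) (V(g, b) = (b + (5 + (6 - 1*3)))/(g + g) = (b + (5 + (6 - 3)))/((2*g)) = (b + (5 + 3))*(1/(2*g)) = (b + 8)*(1/(2*g)) = (8 + b)*(1/(2*g)) = (8 + b)/(2*g))
1/(V(83, 75) + (-2459 + y(66))/(-3535 + 4464)) = 1/((½)*(8 + 75)/83 + (-2459 - 10*66)/(-3535 + 4464)) = 1/((½)*(1/83)*83 + (-2459 - 660)/929) = 1/(½ - 3119*1/929) = 1/(½ - 3119/929) = 1/(-5309/1858) = -1858/5309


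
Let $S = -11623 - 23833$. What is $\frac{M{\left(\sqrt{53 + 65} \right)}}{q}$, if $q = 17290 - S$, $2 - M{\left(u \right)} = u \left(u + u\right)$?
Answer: $- \frac{39}{8791} \approx -0.0044364$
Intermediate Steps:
$M{\left(u \right)} = 2 - 2 u^{2}$ ($M{\left(u \right)} = 2 - u \left(u + u\right) = 2 - u 2 u = 2 - 2 u^{2}$)
$S = -35456$ ($S = -11623 - 23833 = -35456$)
$q = 52746$ ($q = 17290 - -35456 = 17290 + 35456 = 52746$)
$\frac{M{\left(\sqrt{53 + 65} \right)}}{q} = \frac{2 - 2 \left(\sqrt{53 + 65}\right)^{2}}{52746} = \left(2 - 2 \left(\sqrt{118}\right)^{2}\right) \frac{1}{52746} = \left(2 - 236\right) \frac{1}{52746} = \left(-234\right) \frac{1}{52746} = - \frac{39}{8791}$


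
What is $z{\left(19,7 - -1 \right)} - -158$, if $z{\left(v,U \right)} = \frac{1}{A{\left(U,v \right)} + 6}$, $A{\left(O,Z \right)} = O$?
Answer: $\frac{2213}{14} \approx 158.07$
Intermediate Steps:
$z{\left(v,U \right)} = \frac{1}{6 + U}$ ($z{\left(v,U \right)} = \frac{1}{U + 6} = \frac{1}{6 + U}$)
$z{\left(19,7 - -1 \right)} - -158 = \frac{1}{6 + \left(7 - -1\right)} - -158 = \frac{1}{6 + \left(7 + 1\right)} + 158 = \frac{1}{6 + 8} + 158 = \frac{1}{14} + 158 = \frac{2213}{14}$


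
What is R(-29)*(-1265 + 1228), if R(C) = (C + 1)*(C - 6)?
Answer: -36260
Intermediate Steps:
R(C) = (1 + C)*(-6 + C)
R(-29)*(-1265 + 1228) = (-6 + (-29)² - 5*(-29))*(-1265 + 1228) = (-6 + 841 + 145)*(-37) = 980*(-37) = -36260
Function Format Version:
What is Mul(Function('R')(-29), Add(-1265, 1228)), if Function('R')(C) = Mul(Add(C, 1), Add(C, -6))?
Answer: -36260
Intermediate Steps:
Function('R')(C) = Mul(Add(1, C), Add(-6, C))
Mul(Function('R')(-29), Add(-1265, 1228)) = Mul(Add(-6, Pow(-29, 2), Mul(-5, -29)), Add(-1265, 1228)) = Mul(Add(-6, 841, 145), -37) = Mul(980, -37) = -36260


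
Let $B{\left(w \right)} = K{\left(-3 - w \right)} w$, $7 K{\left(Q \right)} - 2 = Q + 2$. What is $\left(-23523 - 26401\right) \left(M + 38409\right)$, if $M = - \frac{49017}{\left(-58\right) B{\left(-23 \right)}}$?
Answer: $- \frac{5114544994475}{2668} \approx -1.917 \cdot 10^{9}$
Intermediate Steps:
$K{\left(Q \right)} = \frac{4}{7} + \frac{Q}{7}$ ($K{\left(Q \right)} = \frac{2}{7} + \frac{Q + 2}{7} = \frac{2}{7} + \frac{2 + Q}{7} = \frac{2}{7} + \left(\frac{2}{7} + \frac{Q}{7}\right) = \frac{4}{7} + \frac{Q}{7}$)
$B{\left(w \right)} = w \left(\frac{1}{7} - \frac{w}{7}\right)$ ($B{\left(w \right)} = \left(\frac{4}{7} + \frac{-3 - w}{7}\right) w = \left(\frac{4}{7} - \left(\frac{3}{7} + \frac{w}{7}\right)\right) w = \left(\frac{1}{7} - \frac{w}{7}\right) w = w \left(\frac{1}{7} - \frac{w}{7}\right)$)
$M = - \frac{114373}{10672}$ ($M = - \frac{49017}{\left(-58\right) \frac{1}{7} \left(-23\right) \left(1 - -23\right)} = - \frac{49017}{\left(-58\right) \frac{1}{7} \left(-23\right) \left(1 + 23\right)} = - \frac{49017}{\left(-58\right) \frac{1}{7} \left(-23\right) 24} = - \frac{49017}{\left(-58\right) \left(- \frac{552}{7}\right)} = - \frac{49017}{\frac{32016}{7}} = \left(-49017\right) \frac{7}{32016} = - \frac{114373}{10672} \approx -10.717$)
$\left(-23523 - 26401\right) \left(M + 38409\right) = \left(-23523 - 26401\right) \left(- \frac{114373}{10672} + 38409\right) = \left(-49924\right) \frac{409786475}{10672} = - \frac{5114544994475}{2668}$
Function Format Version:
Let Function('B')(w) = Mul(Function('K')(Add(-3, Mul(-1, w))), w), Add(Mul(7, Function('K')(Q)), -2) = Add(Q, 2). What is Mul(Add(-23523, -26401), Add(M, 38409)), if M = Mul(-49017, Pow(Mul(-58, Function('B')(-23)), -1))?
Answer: Rational(-5114544994475, 2668) ≈ -1.9170e+9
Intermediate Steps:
Function('K')(Q) = Add(Rational(4, 7), Mul(Rational(1, 7), Q)) (Function('K')(Q) = Add(Rational(2, 7), Mul(Rational(1, 7), Add(Q, 2))) = Add(Rational(2, 7), Mul(Rational(1, 7), Add(2, Q))) = Add(Rational(2, 7), Add(Rational(2, 7), Mul(Rational(1, 7), Q))) = Add(Rational(4, 7), Mul(Rational(1, 7), Q)))
Function('B')(w) = Mul(w, Add(Rational(1, 7), Mul(Rational(-1, 7), w))) (Function('B')(w) = Mul(Add(Rational(4, 7), Mul(Rational(1, 7), Add(-3, Mul(-1, w)))), w) = Mul(Add(Rational(4, 7), Add(Rational(-3, 7), Mul(Rational(-1, 7), w))), w) = Mul(Add(Rational(1, 7), Mul(Rational(-1, 7), w)), w) = Mul(w, Add(Rational(1, 7), Mul(Rational(-1, 7), w))))
M = Rational(-114373, 10672) (M = Mul(-49017, Pow(Mul(-58, Mul(Rational(1, 7), -23, Add(1, Mul(-1, -23)))), -1)) = Mul(-49017, Pow(Mul(-58, Mul(Rational(1, 7), -23, Add(1, 23))), -1)) = Mul(-49017, Pow(Mul(-58, Mul(Rational(1, 7), -23, 24)), -1)) = Mul(-49017, Pow(Mul(-58, Rational(-552, 7)), -1)) = Mul(-49017, Pow(Rational(32016, 7), -1)) = Mul(-49017, Rational(7, 32016)) = Rational(-114373, 10672) ≈ -10.717)
Mul(Add(-23523, -26401), Add(M, 38409)) = Mul(Add(-23523, -26401), Add(Rational(-114373, 10672), 38409)) = Mul(-49924, Rational(409786475, 10672)) = Rational(-5114544994475, 2668)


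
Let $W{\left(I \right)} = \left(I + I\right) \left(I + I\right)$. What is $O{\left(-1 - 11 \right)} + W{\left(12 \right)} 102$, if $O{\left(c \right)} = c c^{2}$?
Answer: $57024$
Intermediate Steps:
$W{\left(I \right)} = 4 I^{2}$ ($W{\left(I \right)} = 2 I 2 I = 4 I^{2}$)
$O{\left(c \right)} = c^{3}$
$O{\left(-1 - 11 \right)} + W{\left(12 \right)} 102 = \left(-1 - 11\right)^{3} + 4 \cdot 12^{2} \cdot 102 = \left(-1 - 11\right)^{3} + 4 \cdot 144 \cdot 102 = \left(-12\right)^{3} + 576 \cdot 102 = -1728 + 58752 = 57024$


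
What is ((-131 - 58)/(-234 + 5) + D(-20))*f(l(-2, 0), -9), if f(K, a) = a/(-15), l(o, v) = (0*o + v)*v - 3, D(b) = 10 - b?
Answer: 21177/1145 ≈ 18.495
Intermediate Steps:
l(o, v) = -3 + v**2 (l(o, v) = (0 + v)*v - 3 = v*v - 3 = v**2 - 3 = -3 + v**2)
f(K, a) = -a/15 (f(K, a) = a*(-1/15) = -a/15)
((-131 - 58)/(-234 + 5) + D(-20))*f(l(-2, 0), -9) = ((-131 - 58)/(-234 + 5) + (10 - 1*(-20)))*(-1/15*(-9)) = (-189/(-229) + (10 + 20))*(3/5) = (-189*(-1/229) + 30)*(3/5) = (189/229 + 30)*(3/5) = (7059/229)*(3/5) = 21177/1145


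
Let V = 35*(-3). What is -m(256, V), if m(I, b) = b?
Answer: 105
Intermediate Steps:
V = -105
-m(256, V) = -1*(-105) = 105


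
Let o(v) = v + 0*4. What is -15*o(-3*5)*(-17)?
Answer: -3825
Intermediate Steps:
o(v) = v (o(v) = v + 0 = v)
-15*o(-3*5)*(-17) = -(-45)*5*(-17) = -15*(-15)*(-17) = 225*(-17) = -3825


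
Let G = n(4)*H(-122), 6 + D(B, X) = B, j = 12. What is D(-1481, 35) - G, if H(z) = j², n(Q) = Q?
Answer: -2063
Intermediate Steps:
D(B, X) = -6 + B
H(z) = 144 (H(z) = 12² = 144)
G = 576 (G = 4*144 = 576)
D(-1481, 35) - G = (-6 - 1481) - 1*576 = -1487 - 576 = -2063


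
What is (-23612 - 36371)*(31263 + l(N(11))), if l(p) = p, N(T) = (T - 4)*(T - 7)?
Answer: -1876928053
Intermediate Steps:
N(T) = (-7 + T)*(-4 + T) (N(T) = (-4 + T)*(-7 + T) = (-7 + T)*(-4 + T))
(-23612 - 36371)*(31263 + l(N(11))) = (-23612 - 36371)*(31263 + (28 + 11**2 - 11*11)) = -59983*(31263 + (28 + 121 - 121)) = -59983*(31263 + 28) = -59983*31291 = -1876928053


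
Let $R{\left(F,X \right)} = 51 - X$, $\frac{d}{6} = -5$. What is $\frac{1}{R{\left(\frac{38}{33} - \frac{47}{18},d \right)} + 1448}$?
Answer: $\frac{1}{1529} \approx 0.00065402$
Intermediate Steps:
$d = -30$ ($d = 6 \left(-5\right) = -30$)
$\frac{1}{R{\left(\frac{38}{33} - \frac{47}{18},d \right)} + 1448} = \frac{1}{\left(51 - -30\right) + 1448} = \frac{1}{\left(51 + 30\right) + 1448} = \frac{1}{81 + 1448} = \frac{1}{1529}$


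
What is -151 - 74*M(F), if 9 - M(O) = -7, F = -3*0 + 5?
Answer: -1335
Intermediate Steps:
F = 5 (F = 0 + 5 = 5)
M(O) = 16 (M(O) = 9 - 1*(-7) = 9 + 7 = 16)
-151 - 74*M(F) = -151 - 74*16 = -151 - 1184 = -1335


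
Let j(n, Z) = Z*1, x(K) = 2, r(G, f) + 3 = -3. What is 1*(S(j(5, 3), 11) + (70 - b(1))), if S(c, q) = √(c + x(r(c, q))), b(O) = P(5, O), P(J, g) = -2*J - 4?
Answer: 84 + √5 ≈ 86.236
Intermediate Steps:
r(G, f) = -6 (r(G, f) = -3 - 3 = -6)
P(J, g) = -4 - 2*J
b(O) = -14 (b(O) = -4 - 2*5 = -4 - 10 = -14)
j(n, Z) = Z
S(c, q) = √(2 + c) (S(c, q) = √(c + 2) = √(2 + c))
1*(S(j(5, 3), 11) + (70 - b(1))) = 1*(√(2 + 3) + (70 - 1*(-14))) = 1*(√5 + (70 + 14)) = 1*(√5 + 84) = 1*(84 + √5) = 84 + √5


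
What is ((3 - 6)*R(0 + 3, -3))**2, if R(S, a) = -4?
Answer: 144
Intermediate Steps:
((3 - 6)*R(0 + 3, -3))**2 = ((3 - 6)*(-4))**2 = (-3*(-4))**2 = 12**2 = 144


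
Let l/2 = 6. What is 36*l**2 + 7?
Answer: 5191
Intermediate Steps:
l = 12 (l = 2*6 = 12)
36*l**2 + 7 = 36*12**2 + 7 = 36*144 + 7 = 5184 + 7 = 5191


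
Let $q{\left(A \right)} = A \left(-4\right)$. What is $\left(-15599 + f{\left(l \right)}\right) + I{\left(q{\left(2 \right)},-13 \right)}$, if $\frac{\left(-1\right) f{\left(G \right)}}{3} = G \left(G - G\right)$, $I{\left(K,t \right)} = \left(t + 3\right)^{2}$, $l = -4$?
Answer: $-15499$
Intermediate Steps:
$q{\left(A \right)} = - 4 A$
$I{\left(K,t \right)} = \left(3 + t\right)^{2}$
$f{\left(G \right)} = 0$ ($f{\left(G \right)} = - 3 G \left(G - G\right) = - 3 G 0 = \left(-3\right) 0 = 0$)
$\left(-15599 + f{\left(l \right)}\right) + I{\left(q{\left(2 \right)},-13 \right)} = \left(-15599 + 0\right) + \left(3 - 13\right)^{2} = -15599 + \left(-10\right)^{2} = -15599 + 100 = -15499$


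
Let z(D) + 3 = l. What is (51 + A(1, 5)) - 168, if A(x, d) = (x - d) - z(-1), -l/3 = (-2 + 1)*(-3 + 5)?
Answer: -124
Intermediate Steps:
l = 6 (l = -3*(-2 + 1)*(-3 + 5) = -(-3)*2 = -3*(-2) = 6)
z(D) = 3 (z(D) = -3 + 6 = 3)
A(x, d) = -3 + x - d (A(x, d) = (x - d) - 1*3 = (x - d) - 3 = -3 + x - d)
(51 + A(1, 5)) - 168 = (51 + (-3 + 1 - 1*5)) - 168 = (51 + (-3 + 1 - 5)) - 168 = (51 - 7) - 168 = 44 - 168 = -124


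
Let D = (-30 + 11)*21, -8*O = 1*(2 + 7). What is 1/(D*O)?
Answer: 8/3591 ≈ 0.0022278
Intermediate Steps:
O = -9/8 (O = -(2 + 7)/8 = -9/8 ≈ -1.1250)
D = -399 (D = -19*21 = -399)
1/(D*O) = 1/(-399*(-9/8)) = 1/(3591/8) = 8/3591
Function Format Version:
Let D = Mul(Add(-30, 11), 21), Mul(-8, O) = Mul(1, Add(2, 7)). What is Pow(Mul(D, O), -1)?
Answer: Rational(8, 3591) ≈ 0.0022278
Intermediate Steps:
O = Rational(-9, 8) (O = Mul(Rational(-1, 8), Mul(1, Add(2, 7))) = Mul(Rational(-1, 8), Mul(1, 9)) = Mul(Rational(-1, 8), 9) = Rational(-9, 8) ≈ -1.1250)
D = -399 (D = Mul(-19, 21) = -399)
Pow(Mul(D, O), -1) = Pow(Mul(-399, Rational(-9, 8)), -1) = Pow(Rational(3591, 8), -1) = Rational(8, 3591)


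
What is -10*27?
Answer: -270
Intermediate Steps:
-10*27 = -2*135 = -270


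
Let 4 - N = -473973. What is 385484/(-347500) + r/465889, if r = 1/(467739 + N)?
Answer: -42281342781786529/38115114029897500 ≈ -1.1093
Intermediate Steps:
N = 473977 (N = 4 - 1*(-473973) = 4 + 473973 = 473977)
r = 1/941716 (r = 1/(467739 + 473977) = 1/941716 ≈ 1.0619e-6)
385484/(-347500) + r/465889 = 385484/(-347500) + (1/941716)/465889 = 385484*(-1/347500) + (1/941716)*(1/465889) = -96371/86875 + 1/438735125524 = -42281342781786529/38115114029897500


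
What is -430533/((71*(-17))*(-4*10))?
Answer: -430533/48280 ≈ -8.9174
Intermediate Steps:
-430533/((71*(-17))*(-4*10)) = -430533/((-1207*(-40))) = -430533/48280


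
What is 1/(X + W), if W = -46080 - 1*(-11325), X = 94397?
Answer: 1/59642 ≈ 1.6767e-5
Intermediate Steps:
W = -34755 (W = -46080 + 11325 = -34755)
1/(X + W) = 1/(94397 - 34755) = 1/59642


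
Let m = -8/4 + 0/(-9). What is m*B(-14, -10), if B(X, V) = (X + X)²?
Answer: -1568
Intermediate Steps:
m = -2 (m = -8*¼ + 0*(-⅑) = -2 + 0 = -2)
B(X, V) = 4*X² (B(X, V) = (2*X)² = 4*X²)
m*B(-14, -10) = -8*(-14)² = -8*196 = -2*784 = -1568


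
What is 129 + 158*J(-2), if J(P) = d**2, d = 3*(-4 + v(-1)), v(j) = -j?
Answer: 12927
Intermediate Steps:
d = -9 (d = 3*(-4 - 1*(-1)) = 3*(-4 + 1) = 3*(-3) = -9)
J(P) = 81 (J(P) = (-9)**2 = 81)
129 + 158*J(-2) = 129 + 158*81 = 129 + 12798 = 12927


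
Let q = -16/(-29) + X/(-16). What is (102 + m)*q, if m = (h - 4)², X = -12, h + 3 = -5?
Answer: 18573/58 ≈ 320.22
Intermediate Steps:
h = -8 (h = -3 - 5 = -8)
q = 151/116 (q = -16/(-29) - 12/(-16) = -16*(-1/29) - 12*(-1/16) = 16/29 + ¾ = 151/116 ≈ 1.3017)
m = 144 (m = (-8 - 4)² = (-12)² = 144)
(102 + m)*q = (102 + 144)*(151/116) = 246*(151/116) = 18573/58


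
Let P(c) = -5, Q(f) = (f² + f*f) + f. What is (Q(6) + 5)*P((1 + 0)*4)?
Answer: -415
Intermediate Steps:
Q(f) = f + 2*f² (Q(f) = (f² + f²) + f = 2*f² + f = f + 2*f²)
(Q(6) + 5)*P((1 + 0)*4) = (6*(1 + 2*6) + 5)*(-5) = (6*(1 + 12) + 5)*(-5) = (6*13 + 5)*(-5) = (78 + 5)*(-5) = 83*(-5) = -415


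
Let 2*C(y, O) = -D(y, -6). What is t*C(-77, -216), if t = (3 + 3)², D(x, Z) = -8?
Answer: 144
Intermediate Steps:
C(y, O) = 4 (C(y, O) = (-1*(-8))/2 = (½)*8 = 4)
t = 36 (t = 6² = 36)
t*C(-77, -216) = 36*4 = 144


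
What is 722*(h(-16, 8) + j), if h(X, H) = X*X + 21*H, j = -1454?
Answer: -743660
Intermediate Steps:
h(X, H) = X² + 21*H
722*(h(-16, 8) + j) = 722*(((-16)² + 21*8) - 1454) = 722*((256 + 168) - 1454) = 722*(424 - 1454) = 722*(-1030) = -743660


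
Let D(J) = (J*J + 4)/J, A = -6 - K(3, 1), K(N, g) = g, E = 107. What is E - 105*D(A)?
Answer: 902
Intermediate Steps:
A = -7 (A = -6 - 1*1 = -6 - 1 = -7)
D(J) = (4 + J²)/J (D(J) = (J² + 4)/J = (4 + J²)/J)
E - 105*D(A) = 107 - 105*(-7 + 4/(-7)) = 107 - 105*(-7 + 4*(-⅐)) = 107 - 105*(-7 - 4/7) = 107 - 105*(-53/7) = 107 + 795 = 902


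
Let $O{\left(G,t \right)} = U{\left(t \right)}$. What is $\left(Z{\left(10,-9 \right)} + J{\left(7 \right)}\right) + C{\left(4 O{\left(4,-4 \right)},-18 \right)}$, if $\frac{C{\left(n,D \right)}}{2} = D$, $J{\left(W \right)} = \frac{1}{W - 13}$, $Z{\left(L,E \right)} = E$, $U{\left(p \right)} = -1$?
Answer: $- \frac{271}{6} \approx -45.167$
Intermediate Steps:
$O{\left(G,t \right)} = -1$
$J{\left(W \right)} = \frac{1}{-13 + W}$
$C{\left(n,D \right)} = 2 D$
$\left(Z{\left(10,-9 \right)} + J{\left(7 \right)}\right) + C{\left(4 O{\left(4,-4 \right)},-18 \right)} = \left(-9 + \frac{1}{-13 + 7}\right) + 2 \left(-18\right) = \left(-9 + \frac{1}{-6}\right) - 36 = \left(-9 - \frac{1}{6}\right) - 36 = - \frac{55}{6} - 36 = - \frac{271}{6}$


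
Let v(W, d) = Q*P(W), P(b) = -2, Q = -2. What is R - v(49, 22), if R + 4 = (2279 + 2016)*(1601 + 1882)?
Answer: 14959477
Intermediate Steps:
v(W, d) = 4 (v(W, d) = -2*(-2) = 4)
R = 14959481 (R = -4 + (2279 + 2016)*(1601 + 1882) = -4 + 4295*3483 = -4 + 14959485 = 14959481)
R - v(49, 22) = 14959481 - 1*4 = 14959481 - 4 = 14959477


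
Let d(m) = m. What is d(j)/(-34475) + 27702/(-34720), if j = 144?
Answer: -1959237/2442800 ≈ -0.80205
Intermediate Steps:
d(j)/(-34475) + 27702/(-34720) = 144/(-34475) + 27702/(-34720) = 144*(-1/34475) + 27702*(-1/34720) = -144/34475 - 13851/17360 = -1959237/2442800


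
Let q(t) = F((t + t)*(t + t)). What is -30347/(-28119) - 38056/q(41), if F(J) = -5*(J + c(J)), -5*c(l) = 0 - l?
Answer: 95600668/47268039 ≈ 2.0225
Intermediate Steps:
c(l) = l/5 (c(l) = -(0 - l)/5 = -(-1)*l/5 = l/5)
F(J) = -6*J (F(J) = -5*(J + J/5) = -6*J)
q(t) = -24*t² (q(t) = -6*(t + t)*(t + t) = -6*2*t*2*t = -24*t²)
-30347/(-28119) - 38056/q(41) = -30347/(-28119) - 38056/((-24*41²)) = -30347*(-1/28119) - 38056/((-24*1681)) = 30347/28119 - 38056/(-40344) = 30347/28119 - 38056*(-1/40344) = 30347/28119 + 4757/5043 = 95600668/47268039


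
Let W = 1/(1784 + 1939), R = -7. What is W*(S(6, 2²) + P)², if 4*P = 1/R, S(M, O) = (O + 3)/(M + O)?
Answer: 2883/24323600 ≈ 0.00011853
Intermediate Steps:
S(M, O) = (3 + O)/(M + O)
W = 1/3723 ≈ 0.00026860
P = -1/28 (P = (¼)/(-7) = (¼)*(-⅐) = -1/28 ≈ -0.035714)
W*(S(6, 2²) + P)² = ((3 + 2²)/(6 + 2²) - 1/28)²/3723 = ((3 + 4)/(6 + 4) - 1/28)²/3723 = (7/10 - 1/28)²/3723 = (93/140)²/3723 = (1/3723)*(8649/19600) = 2883/24323600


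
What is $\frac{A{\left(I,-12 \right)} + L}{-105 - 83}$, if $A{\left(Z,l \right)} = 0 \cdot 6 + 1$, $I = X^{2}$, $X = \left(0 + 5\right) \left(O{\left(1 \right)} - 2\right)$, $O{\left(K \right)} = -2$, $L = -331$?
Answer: $\frac{165}{94} \approx 1.7553$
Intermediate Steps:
$X = -20$ ($X = \left(0 + 5\right) \left(-2 - 2\right) = 5 \left(-4\right) = -20$)
$I = 400$ ($I = \left(-20\right)^{2} = 400$)
$A{\left(Z,l \right)} = 1$ ($A{\left(Z,l \right)} = 0 + 1 = 1$)
$\frac{A{\left(I,-12 \right)} + L}{-105 - 83} = \frac{1 - 331}{-105 - 83} = - \frac{330}{-188} = \left(-330\right) \left(- \frac{1}{188}\right) = \frac{165}{94}$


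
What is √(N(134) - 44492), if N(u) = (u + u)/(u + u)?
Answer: I*√44491 ≈ 210.93*I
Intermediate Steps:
N(u) = 1 (N(u) = (2*u)/((2*u)) = (2*u)*(1/(2*u)) = 1)
√(N(134) - 44492) = √(1 - 44492) = √(-44491) = I*√44491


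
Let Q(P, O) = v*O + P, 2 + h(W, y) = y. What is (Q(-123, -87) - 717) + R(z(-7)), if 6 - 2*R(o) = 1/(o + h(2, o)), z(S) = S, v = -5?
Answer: -12863/32 ≈ -401.97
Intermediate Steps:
h(W, y) = -2 + y
R(o) = 3 - 1/(2*(-2 + 2*o)) (R(o) = 3 - 1/(2*(o + (-2 + o))) = 3 - 1/(2*(-2 + 2*o)))
Q(P, O) = P - 5*O (Q(P, O) = -5*O + P = P - 5*O)
(Q(-123, -87) - 717) + R(z(-7)) = ((-123 - 5*(-87)) - 717) + (-13 + 12*(-7))/(4*(-1 - 7)) = ((-123 + 435) - 717) + (¼)*(-13 - 84)/(-8) = (312 - 717) + (¼)*(-⅛)*(-97) = -405 + 97/32 = -12863/32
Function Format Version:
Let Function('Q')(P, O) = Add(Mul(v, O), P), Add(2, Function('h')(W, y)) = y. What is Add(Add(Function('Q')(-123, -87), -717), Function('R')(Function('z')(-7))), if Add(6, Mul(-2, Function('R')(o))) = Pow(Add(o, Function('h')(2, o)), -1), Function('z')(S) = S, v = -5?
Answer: Rational(-12863, 32) ≈ -401.97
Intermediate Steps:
Function('h')(W, y) = Add(-2, y)
Function('R')(o) = Add(3, Mul(Rational(-1, 2), Pow(Add(-2, Mul(2, o)), -1))) (Function('R')(o) = Add(3, Mul(Rational(-1, 2), Pow(Add(o, Add(-2, o)), -1))) = Add(3, Mul(Rational(-1, 2), Pow(Add(-2, Mul(2, o)), -1))))
Function('Q')(P, O) = Add(P, Mul(-5, O)) (Function('Q')(P, O) = Add(Mul(-5, O), P) = Add(P, Mul(-5, O)))
Add(Add(Function('Q')(-123, -87), -717), Function('R')(Function('z')(-7))) = Add(Add(Add(-123, Mul(-5, -87)), -717), Mul(Rational(1, 4), Pow(Add(-1, -7), -1), Add(-13, Mul(12, -7)))) = Add(Add(Add(-123, 435), -717), Mul(Rational(1, 4), Pow(-8, -1), Add(-13, -84))) = Add(Add(312, -717), Mul(Rational(1, 4), Rational(-1, 8), -97)) = Add(-405, Rational(97, 32)) = Rational(-12863, 32)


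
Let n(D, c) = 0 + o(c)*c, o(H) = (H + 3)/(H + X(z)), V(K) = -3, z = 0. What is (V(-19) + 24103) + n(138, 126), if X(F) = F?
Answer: 24229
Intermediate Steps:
o(H) = (3 + H)/H (o(H) = (H + 3)/(H + 0) = (3 + H)/H)
n(D, c) = 3 + c (n(D, c) = 0 + ((3 + c)/c)*c = 0 + (3 + c) = 3 + c)
(V(-19) + 24103) + n(138, 126) = (-3 + 24103) + (3 + 126) = 24100 + 129 = 24229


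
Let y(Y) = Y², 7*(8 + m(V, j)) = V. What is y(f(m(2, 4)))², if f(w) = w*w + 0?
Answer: 72301961339136/5764801 ≈ 1.2542e+7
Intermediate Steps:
m(V, j) = -8 + V/7
f(w) = w² (f(w) = w² + 0 = w²)
y(f(m(2, 4)))² = (((-8 + (⅐)*2)²)²)² = (((-8 + 2/7)²)²)² = (((-54/7)²)²)² = ((2916/49)²)² = (8503056/2401)² = 72301961339136/5764801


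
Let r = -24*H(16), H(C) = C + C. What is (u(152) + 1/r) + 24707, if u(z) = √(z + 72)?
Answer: 18974975/768 + 4*√14 ≈ 24722.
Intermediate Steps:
u(z) = √(72 + z)
H(C) = 2*C
r = -768 (r = -48*16 = -24*32 = -768)
(u(152) + 1/r) + 24707 = (√(72 + 152) + 1/(-768)) + 24707 = (√224 - 1/768) + 24707 = (4*√14 - 1/768) + 24707 = (-1/768 + 4*√14) + 24707 = 18974975/768 + 4*√14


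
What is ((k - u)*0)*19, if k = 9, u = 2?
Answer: 0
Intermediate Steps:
((k - u)*0)*19 = ((9 - 1*2)*0)*19 = ((9 - 2)*0)*19 = (7*0)*19 = 0*19 = 0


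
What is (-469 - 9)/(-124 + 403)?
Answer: -478/279 ≈ -1.7133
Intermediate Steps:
(-469 - 9)/(-124 + 403) = -478/279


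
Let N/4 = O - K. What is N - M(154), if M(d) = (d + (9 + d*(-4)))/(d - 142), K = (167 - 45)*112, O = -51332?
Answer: -1039785/4 ≈ -2.5995e+5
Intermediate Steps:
K = 13664 (K = 122*112 = 13664)
M(d) = (9 - 3*d)/(-142 + d) (M(d) = (d + (9 - 4*d))/(-142 + d) = (9 - 3*d)/(-142 + d))
N = -259984 (N = 4*(-51332 - 1*13664) = 4*(-51332 - 13664) = 4*(-64996) = -259984)
N - M(154) = -259984 - 3*(3 - 1*154)/(-142 + 154) = -259984 - 3*(3 - 154)/12 = -259984 - 3*(-151)/12 = -259984 - 1*(-151/4) = -259984 + 151/4 = -1039785/4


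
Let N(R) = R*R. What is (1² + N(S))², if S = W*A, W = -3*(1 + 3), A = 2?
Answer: 332929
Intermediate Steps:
W = -12 (W = -3*4 = -12)
S = -24 (S = -12*2 = -24)
N(R) = R²
(1² + N(S))² = (1² + (-24)²)² = (1 + 576)² = 577² = 332929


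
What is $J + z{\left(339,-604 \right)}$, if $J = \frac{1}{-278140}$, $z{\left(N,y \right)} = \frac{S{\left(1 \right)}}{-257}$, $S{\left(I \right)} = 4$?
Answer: $- \frac{1112817}{71481980} \approx -0.015568$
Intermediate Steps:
$z{\left(N,y \right)} = - \frac{4}{257}$ ($z{\left(N,y \right)} = \frac{4}{-257} = 4 \left(- \frac{1}{257}\right) = - \frac{4}{257}$)
$J = - \frac{1}{278140} \approx -3.5953 \cdot 10^{-6}$
$J + z{\left(339,-604 \right)} = - \frac{1}{278140} - \frac{4}{257} = - \frac{1112817}{71481980}$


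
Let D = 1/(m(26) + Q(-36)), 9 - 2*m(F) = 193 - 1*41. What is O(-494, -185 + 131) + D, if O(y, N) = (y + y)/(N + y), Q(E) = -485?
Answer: 274637/152481 ≈ 1.8011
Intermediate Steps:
m(F) = -143/2 (m(F) = 9/2 - (193 - 1*41)/2 = 9/2 - (193 - 41)/2 = 9/2 - ½*152 = 9/2 - 76 = -143/2)
O(y, N) = 2*y/(N + y) (O(y, N) = (2*y)/(N + y) = 2*y/(N + y))
D = -2/1113 (D = 1/(-143/2 - 485) = 1/(-1113/2) = -2/1113 ≈ -0.0017969)
O(-494, -185 + 131) + D = 2*(-494)/((-185 + 131) - 494) - 2/1113 = 2*(-494)/(-54 - 494) - 2/1113 = 2*(-494)/(-548) - 2/1113 = 2*(-494)*(-1/548) - 2/1113 = 247/137 - 2/1113 = 274637/152481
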